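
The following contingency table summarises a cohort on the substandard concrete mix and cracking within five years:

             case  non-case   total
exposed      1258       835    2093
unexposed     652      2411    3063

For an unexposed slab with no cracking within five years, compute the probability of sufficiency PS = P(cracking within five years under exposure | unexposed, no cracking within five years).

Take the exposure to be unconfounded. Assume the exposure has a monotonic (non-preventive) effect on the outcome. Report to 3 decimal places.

p₁ = P(outcome | exposed) = 1258/2093 = 0.60105
p₀ = P(outcome | unexposed) = 652/3063 = 0.21286
Under exogeneity and monotonicity, PS = (p₁ − p₀)/(1 − p₀).
PS = (0.60105 − 0.21286) / 0.78714 ≈ 0.4932

PS ≈ 0.493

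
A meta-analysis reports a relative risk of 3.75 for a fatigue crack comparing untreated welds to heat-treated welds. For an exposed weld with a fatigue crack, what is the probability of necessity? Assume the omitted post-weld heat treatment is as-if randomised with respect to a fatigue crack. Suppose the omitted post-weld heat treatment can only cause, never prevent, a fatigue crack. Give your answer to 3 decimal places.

Under exogeneity and monotonicity, PN = (RR − 1) / RR = 1 − 1/RR.
PN = (3.75 − 1) / 3.75 = 2.75 / 3.75 ≈ 0.7333

PN ≈ 0.733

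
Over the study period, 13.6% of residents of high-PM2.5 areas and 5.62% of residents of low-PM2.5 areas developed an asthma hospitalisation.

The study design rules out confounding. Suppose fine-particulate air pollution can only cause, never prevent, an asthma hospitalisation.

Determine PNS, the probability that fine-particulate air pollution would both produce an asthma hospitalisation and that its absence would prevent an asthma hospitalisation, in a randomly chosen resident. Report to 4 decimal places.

p₁ = 0.136, p₀ = 0.0562.
Under exogeneity and monotonicity, PNS = p₁ − p₀.
PNS = 0.136 − 0.0562 = 0.0798

PNS ≈ 0.0798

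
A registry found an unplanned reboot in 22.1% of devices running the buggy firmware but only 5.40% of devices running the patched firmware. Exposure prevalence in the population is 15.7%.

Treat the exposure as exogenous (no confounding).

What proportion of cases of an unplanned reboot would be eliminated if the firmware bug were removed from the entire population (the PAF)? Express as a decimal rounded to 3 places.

PAF ≈ 0.327

p₁ = 0.221, p₀ = 0.054.
Overall risk P(Y=1) = π·p₁ + (1−π)·p₀ = 0.157×0.221 + 0.843×0.054 = 0.080219.
Under exogeneity, PAF = [P(Y=1) − p₀] / P(Y=1).
PAF = (0.080219 − 0.054) / 0.080219 ≈ 0.3268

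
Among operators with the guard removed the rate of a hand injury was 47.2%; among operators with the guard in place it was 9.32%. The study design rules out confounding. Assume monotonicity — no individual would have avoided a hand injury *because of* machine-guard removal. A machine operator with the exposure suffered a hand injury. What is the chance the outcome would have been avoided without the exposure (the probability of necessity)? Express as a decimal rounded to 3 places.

p₁ = 0.472, p₀ = 0.0932.
Under exogeneity and monotonicity, PN = (p₁ − p₀) / p₁.
PN = (0.472 − 0.0932) / 0.472 = 0.3788 / 0.472 ≈ 0.8025

PN ≈ 0.803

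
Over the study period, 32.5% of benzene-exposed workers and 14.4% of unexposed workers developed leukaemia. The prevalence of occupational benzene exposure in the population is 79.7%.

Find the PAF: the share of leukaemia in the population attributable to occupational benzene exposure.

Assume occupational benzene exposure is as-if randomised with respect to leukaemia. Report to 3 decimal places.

PAF ≈ 0.500

p₁ = 0.325, p₀ = 0.144.
Overall risk P(Y=1) = π·p₁ + (1−π)·p₀ = 0.797×0.325 + 0.203×0.144 = 0.28826.
Under exogeneity, PAF = [P(Y=1) − p₀] / P(Y=1).
PAF = (0.28826 − 0.144) / 0.28826 ≈ 0.5004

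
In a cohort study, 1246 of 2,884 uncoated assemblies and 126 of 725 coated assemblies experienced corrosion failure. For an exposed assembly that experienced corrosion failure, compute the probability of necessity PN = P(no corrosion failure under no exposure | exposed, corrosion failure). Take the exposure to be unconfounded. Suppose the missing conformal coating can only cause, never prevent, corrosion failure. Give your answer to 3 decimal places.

PN ≈ 0.598

p₁ = P(outcome | exposed) = 1246/2884 = 0.43204
p₀ = P(outcome | unexposed) = 126/725 = 0.17379
Under exogeneity and monotonicity, PN = (p₁ − p₀) / p₁.
PN = (0.43204 − 0.17379) / 0.43204 = 0.25825 / 0.43204 ≈ 0.5977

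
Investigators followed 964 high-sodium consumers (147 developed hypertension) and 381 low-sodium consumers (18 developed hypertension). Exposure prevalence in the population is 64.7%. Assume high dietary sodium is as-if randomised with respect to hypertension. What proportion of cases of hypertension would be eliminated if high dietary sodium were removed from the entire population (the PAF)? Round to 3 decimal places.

p₁ = P(outcome | exposed) = 147/964 = 0.15249
p₀ = P(outcome | unexposed) = 18/381 = 0.047244
Overall risk P(Y=1) = π·p₁ + (1−π)·p₀ = 0.647×0.15249 + 0.353×0.047244 = 0.11534.
Under exogeneity, PAF = [P(Y=1) − p₀] / P(Y=1).
PAF = (0.11534 − 0.047244) / 0.11534 ≈ 0.5904

PAF ≈ 0.590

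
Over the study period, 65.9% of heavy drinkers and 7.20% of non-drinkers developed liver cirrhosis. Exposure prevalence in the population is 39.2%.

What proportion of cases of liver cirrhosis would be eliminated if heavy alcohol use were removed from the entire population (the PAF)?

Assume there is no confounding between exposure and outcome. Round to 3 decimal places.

p₁ = 0.659, p₀ = 0.072.
Overall risk P(Y=1) = π·p₁ + (1−π)·p₀ = 0.392×0.659 + 0.608×0.072 = 0.3021.
Under exogeneity, PAF = [P(Y=1) − p₀] / P(Y=1).
PAF = (0.3021 − 0.072) / 0.3021 ≈ 0.7617

PAF ≈ 0.762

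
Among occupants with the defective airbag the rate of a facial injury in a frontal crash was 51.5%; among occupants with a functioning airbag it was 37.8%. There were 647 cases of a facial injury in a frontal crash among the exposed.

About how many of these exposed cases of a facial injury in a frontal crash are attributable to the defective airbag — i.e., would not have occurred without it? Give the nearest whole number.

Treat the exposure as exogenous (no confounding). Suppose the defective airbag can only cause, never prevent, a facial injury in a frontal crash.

p₁ = 0.515, p₀ = 0.378.
PN = (p₁ − p₀)/p₁ = (0.515 − 0.378) / 0.515 ≈ 0.26602.
Attributable cases ≈ PN × (exposed cases) = 0.26602 × 647 ≈ 172.11.

about 172 cases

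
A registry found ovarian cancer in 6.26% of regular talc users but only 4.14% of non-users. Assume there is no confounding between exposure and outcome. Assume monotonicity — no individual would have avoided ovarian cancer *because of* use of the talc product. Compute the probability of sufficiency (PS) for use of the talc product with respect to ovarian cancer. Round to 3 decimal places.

PS ≈ 0.022

p₁ = 0.0626, p₀ = 0.0414.
Under exogeneity and monotonicity, PS = (p₁ − p₀) / (1 − p₀).
PS = (0.0626 − 0.0414) / (1 − 0.0414) = 0.0212 / 0.9586 ≈ 0.0221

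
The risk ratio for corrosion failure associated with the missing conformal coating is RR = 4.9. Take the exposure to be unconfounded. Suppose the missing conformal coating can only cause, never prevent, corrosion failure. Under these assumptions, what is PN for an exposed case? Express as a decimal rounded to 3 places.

Under exogeneity and monotonicity, PN = (RR − 1) / RR = 1 − 1/RR.
PN = (4.9 − 1) / 4.9 = 3.9 / 4.9 ≈ 0.7959

PN ≈ 0.796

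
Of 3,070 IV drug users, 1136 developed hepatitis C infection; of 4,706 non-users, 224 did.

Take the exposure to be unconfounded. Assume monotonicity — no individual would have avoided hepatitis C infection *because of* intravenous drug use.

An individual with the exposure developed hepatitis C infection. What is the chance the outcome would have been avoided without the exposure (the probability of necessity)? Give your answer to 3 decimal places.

p₁ = P(outcome | exposed) = 1136/3070 = 0.37003
p₀ = P(outcome | unexposed) = 224/4706 = 0.047599
Under exogeneity and monotonicity, PN = (p₁ − p₀) / p₁.
PN = (0.37003 − 0.047599) / 0.37003 = 0.32243 / 0.37003 ≈ 0.8714

PN ≈ 0.871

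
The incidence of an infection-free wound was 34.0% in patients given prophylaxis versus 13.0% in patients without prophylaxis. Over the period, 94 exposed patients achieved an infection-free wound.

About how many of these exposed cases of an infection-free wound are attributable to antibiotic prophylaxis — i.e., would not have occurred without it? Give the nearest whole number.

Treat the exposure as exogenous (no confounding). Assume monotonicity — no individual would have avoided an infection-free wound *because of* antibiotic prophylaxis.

p₁ = 0.34, p₀ = 0.13.
PN = (p₁ − p₀)/p₁ = (0.34 − 0.13) / 0.34 ≈ 0.61765.
Attributable cases ≈ PN × (exposed cases) = 0.61765 × 94 ≈ 58.06.

about 58 cases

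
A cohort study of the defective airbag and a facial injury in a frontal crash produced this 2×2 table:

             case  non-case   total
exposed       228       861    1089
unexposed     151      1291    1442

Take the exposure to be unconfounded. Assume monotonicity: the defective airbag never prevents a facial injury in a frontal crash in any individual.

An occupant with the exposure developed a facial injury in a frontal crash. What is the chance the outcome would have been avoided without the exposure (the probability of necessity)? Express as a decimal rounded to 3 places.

p₁ = P(outcome | exposed) = 228/1089 = 0.20937
p₀ = P(outcome | unexposed) = 151/1442 = 0.10472
Under exogeneity and monotonicity, PN = (p₁ − p₀)/p₁.
PN = (0.20937 − 0.10472) / 0.20937 ≈ 0.4998

PN ≈ 0.500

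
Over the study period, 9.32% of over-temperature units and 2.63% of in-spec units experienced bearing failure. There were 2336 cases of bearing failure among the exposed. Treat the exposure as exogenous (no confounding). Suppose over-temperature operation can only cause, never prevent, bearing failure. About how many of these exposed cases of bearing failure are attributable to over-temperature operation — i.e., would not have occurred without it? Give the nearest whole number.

about 1677 cases

p₁ = 0.0932, p₀ = 0.0263.
PN = (p₁ − p₀)/p₁ = (0.0932 − 0.0263) / 0.0932 ≈ 0.71781.
Attributable cases ≈ PN × (exposed cases) = 0.71781 × 2336 ≈ 1676.81.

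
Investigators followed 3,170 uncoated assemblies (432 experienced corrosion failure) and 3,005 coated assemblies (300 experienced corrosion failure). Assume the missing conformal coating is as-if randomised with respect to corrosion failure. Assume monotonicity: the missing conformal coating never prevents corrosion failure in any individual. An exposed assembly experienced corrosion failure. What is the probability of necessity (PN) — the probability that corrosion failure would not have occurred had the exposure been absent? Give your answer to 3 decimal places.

PN ≈ 0.267

p₁ = P(outcome | exposed) = 432/3170 = 0.13628
p₀ = P(outcome | unexposed) = 300/3005 = 0.099834
Under exogeneity and monotonicity, PN = (p₁ − p₀) / p₁.
PN = (0.13628 − 0.099834) / 0.13628 = 0.036444 / 0.13628 ≈ 0.2674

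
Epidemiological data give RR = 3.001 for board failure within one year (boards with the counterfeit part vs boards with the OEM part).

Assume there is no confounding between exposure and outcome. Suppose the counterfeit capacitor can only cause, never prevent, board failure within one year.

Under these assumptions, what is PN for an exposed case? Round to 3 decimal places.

Under exogeneity and monotonicity, PN = (RR − 1) / RR = 1 − 1/RR.
PN = (3.001 − 1) / 3.001 = 2.001 / 3.001 ≈ 0.6668

PN ≈ 0.667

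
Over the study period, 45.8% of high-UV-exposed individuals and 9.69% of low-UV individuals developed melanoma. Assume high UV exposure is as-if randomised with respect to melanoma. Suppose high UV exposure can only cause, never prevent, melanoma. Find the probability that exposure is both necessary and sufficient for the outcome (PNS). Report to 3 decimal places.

PNS ≈ 0.361

p₁ = 0.458, p₀ = 0.0969.
Under exogeneity and monotonicity, PNS = p₁ − p₀.
PNS = 0.458 − 0.0969 = 0.3611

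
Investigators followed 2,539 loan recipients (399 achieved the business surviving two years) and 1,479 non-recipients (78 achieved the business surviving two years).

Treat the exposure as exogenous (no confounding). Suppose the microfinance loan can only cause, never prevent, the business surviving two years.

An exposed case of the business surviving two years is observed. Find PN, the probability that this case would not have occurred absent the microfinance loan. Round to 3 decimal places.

p₁ = P(outcome | exposed) = 399/2539 = 0.15715
p₀ = P(outcome | unexposed) = 78/1479 = 0.052738
Under exogeneity and monotonicity, PN = (p₁ − p₀) / p₁.
PN = (0.15715 − 0.052738) / 0.15715 = 0.10441 / 0.15715 ≈ 0.6644

PN ≈ 0.664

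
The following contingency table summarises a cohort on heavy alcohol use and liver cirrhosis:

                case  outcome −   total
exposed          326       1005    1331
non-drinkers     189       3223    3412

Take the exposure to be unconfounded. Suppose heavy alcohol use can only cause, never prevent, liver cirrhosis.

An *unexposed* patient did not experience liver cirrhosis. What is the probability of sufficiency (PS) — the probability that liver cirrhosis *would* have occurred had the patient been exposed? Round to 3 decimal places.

p₁ = P(outcome | exposed) = 326/1331 = 0.24493
p₀ = P(outcome | unexposed) = 189/3412 = 0.055393
Under exogeneity and monotonicity, PS = (p₁ − p₀)/(1 − p₀).
PS = (0.24493 − 0.055393) / 0.94461 ≈ 0.2007

PS ≈ 0.201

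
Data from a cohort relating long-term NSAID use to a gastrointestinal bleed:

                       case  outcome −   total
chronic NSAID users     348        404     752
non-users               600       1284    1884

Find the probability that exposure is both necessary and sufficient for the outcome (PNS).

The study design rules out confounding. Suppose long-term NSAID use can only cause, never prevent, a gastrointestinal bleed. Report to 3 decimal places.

p₁ = P(outcome | exposed) = 348/752 = 0.46277
p₀ = P(outcome | unexposed) = 600/1884 = 0.31847
Under exogeneity and monotonicity, PNS = p₁ − p₀.
PNS = 0.46277 − 0.31847 = 0.14429

PNS ≈ 0.144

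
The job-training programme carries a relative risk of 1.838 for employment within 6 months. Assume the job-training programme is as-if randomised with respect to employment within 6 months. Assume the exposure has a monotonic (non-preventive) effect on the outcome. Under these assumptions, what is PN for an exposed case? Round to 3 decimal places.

PN ≈ 0.456

Under exogeneity and monotonicity, PN = (RR − 1) / RR = 1 − 1/RR.
PN = (1.838 − 1) / 1.838 = 0.838 / 1.838 ≈ 0.4559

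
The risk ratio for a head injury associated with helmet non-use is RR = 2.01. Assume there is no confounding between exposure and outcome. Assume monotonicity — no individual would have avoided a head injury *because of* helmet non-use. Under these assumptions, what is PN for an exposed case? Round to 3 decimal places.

Under exogeneity and monotonicity, PN = (RR − 1) / RR = 1 − 1/RR.
PN = (2.01 − 1) / 2.01 = 1.01 / 2.01 ≈ 0.5025

PN ≈ 0.502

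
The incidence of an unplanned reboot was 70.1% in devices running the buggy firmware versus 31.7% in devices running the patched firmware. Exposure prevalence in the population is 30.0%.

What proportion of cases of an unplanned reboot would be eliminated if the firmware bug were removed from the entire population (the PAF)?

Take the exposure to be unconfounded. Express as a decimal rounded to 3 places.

PAF ≈ 0.267

p₁ = 0.701, p₀ = 0.317.
Overall risk P(Y=1) = π·p₁ + (1−π)·p₀ = 0.3×0.701 + 0.7×0.317 = 0.4322.
Under exogeneity, PAF = [P(Y=1) − p₀] / P(Y=1).
PAF = (0.4322 − 0.317) / 0.4322 ≈ 0.2665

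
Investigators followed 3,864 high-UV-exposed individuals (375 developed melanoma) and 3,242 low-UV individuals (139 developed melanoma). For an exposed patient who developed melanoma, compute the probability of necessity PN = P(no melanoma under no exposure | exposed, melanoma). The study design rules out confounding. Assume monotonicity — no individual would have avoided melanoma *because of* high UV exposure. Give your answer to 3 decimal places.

p₁ = P(outcome | exposed) = 375/3864 = 0.09705
p₀ = P(outcome | unexposed) = 139/3242 = 0.042875
Under exogeneity and monotonicity, PN = (p₁ − p₀) / p₁.
PN = (0.09705 − 0.042875) / 0.09705 = 0.054175 / 0.09705 ≈ 0.5582

PN ≈ 0.558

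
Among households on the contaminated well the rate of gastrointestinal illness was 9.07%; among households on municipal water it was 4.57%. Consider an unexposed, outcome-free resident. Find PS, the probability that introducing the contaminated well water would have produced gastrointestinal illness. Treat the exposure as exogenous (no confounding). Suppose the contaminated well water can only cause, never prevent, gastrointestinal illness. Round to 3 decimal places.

PS ≈ 0.047

p₁ = 0.0907, p₀ = 0.0457.
Under exogeneity and monotonicity, PS = (p₁ − p₀) / (1 − p₀).
PS = (0.0907 − 0.0457) / (1 − 0.0457) = 0.045 / 0.9543 ≈ 0.0472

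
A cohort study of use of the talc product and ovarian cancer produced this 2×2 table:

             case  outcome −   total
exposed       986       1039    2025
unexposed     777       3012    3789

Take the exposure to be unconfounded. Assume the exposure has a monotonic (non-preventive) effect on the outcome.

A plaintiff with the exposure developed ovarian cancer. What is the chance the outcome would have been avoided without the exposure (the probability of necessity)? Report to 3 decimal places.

PN ≈ 0.579

p₁ = P(outcome | exposed) = 986/2025 = 0.48691
p₀ = P(outcome | unexposed) = 777/3789 = 0.20507
Under exogeneity and monotonicity, PN = (p₁ − p₀) / p₁.
PN = (0.48691 − 0.20507) / 0.48691 = 0.28185 / 0.48691 ≈ 0.5788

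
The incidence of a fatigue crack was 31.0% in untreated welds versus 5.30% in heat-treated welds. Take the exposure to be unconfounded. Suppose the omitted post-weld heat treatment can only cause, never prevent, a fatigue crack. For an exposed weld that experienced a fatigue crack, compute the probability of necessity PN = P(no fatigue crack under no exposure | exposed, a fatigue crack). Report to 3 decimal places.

p₁ = 0.31, p₀ = 0.053.
Under exogeneity and monotonicity, PN = (p₁ − p₀) / p₁.
PN = (0.31 − 0.053) / 0.31 = 0.257 / 0.31 ≈ 0.8290

PN ≈ 0.829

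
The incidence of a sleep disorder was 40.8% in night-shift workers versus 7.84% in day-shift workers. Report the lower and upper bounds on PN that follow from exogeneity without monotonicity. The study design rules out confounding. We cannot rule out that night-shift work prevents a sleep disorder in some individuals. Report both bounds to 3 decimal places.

p₁ = 0.408, p₀ = 0.0784.
Under exogeneity alone the bounds on PN are max{0,(p₁−p₀)/p₁} ≤ PN ≤ min{1,(1−p₀)/p₁}.
  lower = (p₁ − p₀)/p₁ = 0.3296 / 0.408 ≈ 0.8078
  upper = min{1, (1 − p₀)/p₁} = 0.9216 / 0.408 ≈ 2.2588 → capped at 1

0.808 ≤ PN ≤ 1.000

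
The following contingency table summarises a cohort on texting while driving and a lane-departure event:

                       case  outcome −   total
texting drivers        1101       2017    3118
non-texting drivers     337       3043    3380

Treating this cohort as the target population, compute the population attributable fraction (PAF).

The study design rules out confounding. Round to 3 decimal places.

p₁ = P(outcome | exposed) = 1101/3118 = 0.35311
p₀ = P(outcome | unexposed) = 337/3380 = 0.099704
Exposure prevalence π = 3118/6498 = 0.47984; overall risk P(Y=1) = 0.2213.
Under exogeneity, PAF = [P(Y=1) − p₀]/P(Y=1).
PAF = (0.2213 − 0.099704) / 0.2213 ≈ 0.5495

PAF ≈ 0.549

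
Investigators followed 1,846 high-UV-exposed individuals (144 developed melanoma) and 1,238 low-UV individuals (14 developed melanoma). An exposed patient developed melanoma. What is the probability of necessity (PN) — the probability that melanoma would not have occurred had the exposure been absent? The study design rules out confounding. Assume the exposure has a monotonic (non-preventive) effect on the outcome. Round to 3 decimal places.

PN ≈ 0.855

p₁ = P(outcome | exposed) = 144/1846 = 0.078007
p₀ = P(outcome | unexposed) = 14/1238 = 0.011309
Under exogeneity and monotonicity, PN = (p₁ − p₀) / p₁.
PN = (0.078007 − 0.011309) / 0.078007 = 0.066698 / 0.078007 ≈ 0.8550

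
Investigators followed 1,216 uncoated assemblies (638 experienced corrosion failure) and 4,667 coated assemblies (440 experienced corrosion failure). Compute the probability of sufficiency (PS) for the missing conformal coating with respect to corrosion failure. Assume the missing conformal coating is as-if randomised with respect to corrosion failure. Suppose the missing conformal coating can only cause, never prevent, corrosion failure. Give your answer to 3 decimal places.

p₁ = P(outcome | exposed) = 638/1216 = 0.52467
p₀ = P(outcome | unexposed) = 440/4667 = 0.094279
Under exogeneity and monotonicity, PS = (p₁ − p₀) / (1 − p₀).
PS = (0.52467 − 0.094279) / (1 − 0.094279) = 0.43039 / 0.90572 ≈ 0.4752

PS ≈ 0.475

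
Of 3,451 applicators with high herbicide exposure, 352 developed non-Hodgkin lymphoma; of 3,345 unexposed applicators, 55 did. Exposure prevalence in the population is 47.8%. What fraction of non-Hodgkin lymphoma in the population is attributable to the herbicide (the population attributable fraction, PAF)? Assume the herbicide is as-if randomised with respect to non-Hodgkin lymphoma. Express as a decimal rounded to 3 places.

p₁ = P(outcome | exposed) = 352/3451 = 0.102
p₀ = P(outcome | unexposed) = 55/3345 = 0.016442
Overall risk P(Y=1) = π·p₁ + (1−π)·p₀ = 0.478×0.102 + 0.522×0.016442 = 0.057339.
Under exogeneity, PAF = [P(Y=1) − p₀] / P(Y=1).
PAF = (0.057339 − 0.016442) / 0.057339 ≈ 0.7132

PAF ≈ 0.713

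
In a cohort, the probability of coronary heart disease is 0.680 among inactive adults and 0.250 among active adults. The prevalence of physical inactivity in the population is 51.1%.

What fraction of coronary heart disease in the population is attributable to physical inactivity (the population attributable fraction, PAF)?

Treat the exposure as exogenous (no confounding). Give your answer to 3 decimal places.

Let p₁ = 0.68, p₀ = 0.25.
Overall risk P(Y=1) = π·p₁ + (1−π)·p₀ = 0.511×0.68 + 0.489×0.25 = 0.46973.
Under exogeneity, PAF = [P(Y=1) − p₀] / P(Y=1).
PAF = (0.46973 − 0.25) / 0.46973 ≈ 0.4678

PAF ≈ 0.468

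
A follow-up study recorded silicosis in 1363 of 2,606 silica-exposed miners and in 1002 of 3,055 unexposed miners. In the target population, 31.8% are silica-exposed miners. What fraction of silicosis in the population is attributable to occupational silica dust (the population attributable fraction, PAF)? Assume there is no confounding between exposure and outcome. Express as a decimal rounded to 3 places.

PAF ≈ 0.159

p₁ = P(outcome | exposed) = 1363/2606 = 0.52302
p₀ = P(outcome | unexposed) = 1002/3055 = 0.32799
Overall risk P(Y=1) = π·p₁ + (1−π)·p₀ = 0.318×0.52302 + 0.682×0.32799 = 0.39001.
Under exogeneity, PAF = [P(Y=1) − p₀] / P(Y=1).
PAF = (0.39001 − 0.32799) / 0.39001 ≈ 0.1590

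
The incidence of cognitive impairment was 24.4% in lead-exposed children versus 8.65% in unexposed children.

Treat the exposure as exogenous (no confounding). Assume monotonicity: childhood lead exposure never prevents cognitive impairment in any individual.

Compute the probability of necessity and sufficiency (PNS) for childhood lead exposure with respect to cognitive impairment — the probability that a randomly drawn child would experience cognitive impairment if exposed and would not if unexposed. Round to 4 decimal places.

p₁ = 0.244, p₀ = 0.0865.
Under exogeneity and monotonicity, PNS = p₁ − p₀.
PNS = 0.244 − 0.0865 = 0.1575

PNS ≈ 0.1575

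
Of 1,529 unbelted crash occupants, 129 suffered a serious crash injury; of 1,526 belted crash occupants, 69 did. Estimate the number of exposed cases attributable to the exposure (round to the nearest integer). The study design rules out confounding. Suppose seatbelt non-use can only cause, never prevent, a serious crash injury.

p₁ = P(outcome | exposed) = 129/1529 = 0.084369
p₀ = P(outcome | unexposed) = 69/1526 = 0.045216
PN = (p₁ − p₀)/p₁ = (0.084369 − 0.045216) / 0.084369 ≈ 0.46406.
Attributable cases ≈ PN × (exposed cases) = 0.46406 × 129 ≈ 59.86.

about 60 cases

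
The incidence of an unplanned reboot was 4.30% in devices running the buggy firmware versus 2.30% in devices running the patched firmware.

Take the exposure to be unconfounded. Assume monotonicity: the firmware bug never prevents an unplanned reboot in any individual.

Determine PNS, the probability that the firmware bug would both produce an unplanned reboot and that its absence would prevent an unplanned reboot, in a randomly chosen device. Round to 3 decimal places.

p₁ = 0.043, p₀ = 0.023.
Under exogeneity and monotonicity, PNS = p₁ − p₀.
PNS = 0.043 − 0.023 = 0.02

PNS ≈ 0.020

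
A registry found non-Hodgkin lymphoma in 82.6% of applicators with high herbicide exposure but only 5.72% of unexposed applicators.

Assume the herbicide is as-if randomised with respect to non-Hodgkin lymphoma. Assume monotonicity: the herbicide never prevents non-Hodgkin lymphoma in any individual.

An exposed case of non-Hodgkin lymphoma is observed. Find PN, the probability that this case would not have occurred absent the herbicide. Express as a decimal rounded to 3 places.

p₁ = 0.826, p₀ = 0.0572.
Under exogeneity and monotonicity, PN = (p₁ − p₀) / p₁.
PN = (0.826 − 0.0572) / 0.826 = 0.7688 / 0.826 ≈ 0.9308

PN ≈ 0.931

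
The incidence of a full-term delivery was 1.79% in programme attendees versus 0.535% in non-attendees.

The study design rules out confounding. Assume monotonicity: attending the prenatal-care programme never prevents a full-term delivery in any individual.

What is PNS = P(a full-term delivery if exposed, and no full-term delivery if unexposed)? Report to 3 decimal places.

PNS ≈ 0.013

p₁ = 0.0179, p₀ = 0.00535.
Under exogeneity and monotonicity, PNS = p₁ − p₀.
PNS = 0.0179 − 0.00535 = 0.01255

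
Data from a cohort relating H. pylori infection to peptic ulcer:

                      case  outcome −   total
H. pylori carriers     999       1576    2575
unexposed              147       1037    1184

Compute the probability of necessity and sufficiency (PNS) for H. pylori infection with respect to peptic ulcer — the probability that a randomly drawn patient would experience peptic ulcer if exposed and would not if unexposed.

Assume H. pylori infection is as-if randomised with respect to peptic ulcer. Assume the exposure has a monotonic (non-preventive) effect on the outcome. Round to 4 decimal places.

p₁ = P(outcome | exposed) = 999/2575 = 0.38796
p₀ = P(outcome | unexposed) = 147/1184 = 0.12416
Under exogeneity and monotonicity, PNS = p₁ − p₀.
PNS = 0.38796 − 0.12416 = 0.26381

PNS ≈ 0.2638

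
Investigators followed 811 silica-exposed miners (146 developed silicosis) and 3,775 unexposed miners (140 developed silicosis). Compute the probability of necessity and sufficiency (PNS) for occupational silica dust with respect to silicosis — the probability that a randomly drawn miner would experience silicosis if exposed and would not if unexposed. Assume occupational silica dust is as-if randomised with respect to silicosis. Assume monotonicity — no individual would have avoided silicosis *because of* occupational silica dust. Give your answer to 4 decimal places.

PNS ≈ 0.1429

p₁ = P(outcome | exposed) = 146/811 = 0.18002
p₀ = P(outcome | unexposed) = 140/3775 = 0.037086
Under exogeneity and monotonicity, PNS = p₁ − p₀.
PNS = 0.18002 − 0.037086 = 0.14294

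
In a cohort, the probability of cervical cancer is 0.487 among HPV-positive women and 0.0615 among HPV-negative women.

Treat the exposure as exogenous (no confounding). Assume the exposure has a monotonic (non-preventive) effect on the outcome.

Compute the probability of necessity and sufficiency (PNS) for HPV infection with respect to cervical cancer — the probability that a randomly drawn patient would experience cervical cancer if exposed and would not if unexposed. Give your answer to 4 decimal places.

PNS ≈ 0.4255

Let p₁ = 0.487, p₀ = 0.0615.
Under exogeneity and monotonicity, PNS = p₁ − p₀.
PNS = 0.487 − 0.0615 = 0.4255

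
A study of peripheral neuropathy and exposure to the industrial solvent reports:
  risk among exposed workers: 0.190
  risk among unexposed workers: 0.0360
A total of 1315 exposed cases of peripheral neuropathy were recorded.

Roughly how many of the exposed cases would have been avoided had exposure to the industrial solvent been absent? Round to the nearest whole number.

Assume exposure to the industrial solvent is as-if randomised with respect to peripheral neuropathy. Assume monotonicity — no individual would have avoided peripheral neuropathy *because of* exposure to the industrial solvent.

Let p₁ = 0.19, p₀ = 0.036.
PN = (p₁ − p₀)/p₁ = (0.19 − 0.036) / 0.19 ≈ 0.81053.
Attributable cases ≈ PN × (exposed cases) = 0.81053 × 1315 ≈ 1065.84.

about 1066 cases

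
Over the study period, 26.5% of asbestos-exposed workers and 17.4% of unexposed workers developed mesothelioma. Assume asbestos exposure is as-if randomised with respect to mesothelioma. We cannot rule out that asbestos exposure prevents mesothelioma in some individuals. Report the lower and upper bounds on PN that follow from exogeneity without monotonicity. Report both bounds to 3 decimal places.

0.343 ≤ PN ≤ 1.000

p₁ = 0.265, p₀ = 0.174.
Under exogeneity alone the bounds on PN are max{0,(p₁−p₀)/p₁} ≤ PN ≤ min{1,(1−p₀)/p₁}.
  lower = (p₁ − p₀)/p₁ = 0.091 / 0.265 ≈ 0.3434
  upper = min{1, (1 − p₀)/p₁} = 0.826 / 0.265 ≈ 3.1170 → capped at 1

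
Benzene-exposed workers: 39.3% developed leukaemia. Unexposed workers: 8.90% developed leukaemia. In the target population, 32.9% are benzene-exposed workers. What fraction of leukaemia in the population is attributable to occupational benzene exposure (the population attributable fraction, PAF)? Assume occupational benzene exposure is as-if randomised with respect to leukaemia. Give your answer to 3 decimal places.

PAF ≈ 0.529

p₁ = 0.393, p₀ = 0.089.
Overall risk P(Y=1) = π·p₁ + (1−π)·p₀ = 0.329×0.393 + 0.671×0.089 = 0.18902.
Under exogeneity, PAF = [P(Y=1) − p₀] / P(Y=1).
PAF = (0.18902 − 0.089) / 0.18902 ≈ 0.5291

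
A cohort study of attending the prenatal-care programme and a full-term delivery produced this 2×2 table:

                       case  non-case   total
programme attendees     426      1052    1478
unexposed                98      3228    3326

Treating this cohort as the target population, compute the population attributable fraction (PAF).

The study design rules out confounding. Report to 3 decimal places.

PAF ≈ 0.730

p₁ = P(outcome | exposed) = 426/1478 = 0.28823
p₀ = P(outcome | unexposed) = 98/3326 = 0.029465
Exposure prevalence π = 1478/4804 = 0.30766; overall risk P(Y=1) = 0.10908.
Under exogeneity, PAF = [P(Y=1) − p₀]/P(Y=1).
PAF = (0.10908 − 0.029465) / 0.10908 ≈ 0.7299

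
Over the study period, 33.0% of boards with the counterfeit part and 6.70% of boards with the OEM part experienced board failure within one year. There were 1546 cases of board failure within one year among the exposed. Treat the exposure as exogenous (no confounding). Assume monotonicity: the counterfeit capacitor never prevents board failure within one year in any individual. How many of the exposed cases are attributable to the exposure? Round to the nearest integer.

p₁ = 0.33, p₀ = 0.067.
PN = (p₁ − p₀)/p₁ = (0.33 − 0.067) / 0.33 ≈ 0.79697.
Attributable cases ≈ PN × (exposed cases) = 0.79697 × 1546 ≈ 1232.12.

about 1232 cases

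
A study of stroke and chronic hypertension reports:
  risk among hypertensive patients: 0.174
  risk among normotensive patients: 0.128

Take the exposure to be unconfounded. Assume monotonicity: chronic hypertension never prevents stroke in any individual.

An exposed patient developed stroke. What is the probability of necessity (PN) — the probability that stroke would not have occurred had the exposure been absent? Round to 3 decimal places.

Let p₁ = 0.174, p₀ = 0.128.
Under exogeneity and monotonicity, PN = (p₁ − p₀) / p₁.
PN = (0.174 − 0.128) / 0.174 = 0.046 / 0.174 ≈ 0.2644

PN ≈ 0.264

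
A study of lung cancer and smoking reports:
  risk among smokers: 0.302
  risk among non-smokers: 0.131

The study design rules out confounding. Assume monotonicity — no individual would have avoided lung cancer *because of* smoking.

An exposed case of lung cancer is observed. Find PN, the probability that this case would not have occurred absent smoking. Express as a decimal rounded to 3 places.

Let p₁ = 0.302, p₀ = 0.131.
Under exogeneity and monotonicity, PN = (p₁ − p₀) / p₁.
PN = (0.302 − 0.131) / 0.302 = 0.171 / 0.302 ≈ 0.5662

PN ≈ 0.566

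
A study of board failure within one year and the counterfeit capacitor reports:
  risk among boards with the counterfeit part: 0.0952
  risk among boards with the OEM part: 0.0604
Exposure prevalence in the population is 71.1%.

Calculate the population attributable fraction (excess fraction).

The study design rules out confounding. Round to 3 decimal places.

Let p₁ = 0.0952, p₀ = 0.0604.
Overall risk P(Y=1) = π·p₁ + (1−π)·p₀ = 0.711×0.0952 + 0.289×0.0604 = 0.085143.
Under exogeneity, PAF = [P(Y=1) − p₀] / P(Y=1).
PAF = (0.085143 − 0.0604) / 0.085143 ≈ 0.2906

PAF ≈ 0.291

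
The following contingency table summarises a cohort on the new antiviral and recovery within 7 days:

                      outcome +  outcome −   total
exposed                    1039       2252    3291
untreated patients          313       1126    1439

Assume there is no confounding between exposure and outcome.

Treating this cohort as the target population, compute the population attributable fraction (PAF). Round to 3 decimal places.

p₁ = P(outcome | exposed) = 1039/3291 = 0.31571
p₀ = P(outcome | unexposed) = 313/1439 = 0.21751
Exposure prevalence π = 3291/4730 = 0.69577; overall risk P(Y=1) = 0.28584.
Under exogeneity, PAF = [P(Y=1) − p₀]/P(Y=1).
PAF = (0.28584 − 0.21751) / 0.28584 ≈ 0.2390

PAF ≈ 0.239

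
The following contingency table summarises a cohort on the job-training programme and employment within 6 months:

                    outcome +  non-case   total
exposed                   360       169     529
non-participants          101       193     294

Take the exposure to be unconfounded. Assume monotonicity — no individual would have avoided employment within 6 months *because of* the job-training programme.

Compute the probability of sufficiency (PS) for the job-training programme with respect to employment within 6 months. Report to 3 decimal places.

PS ≈ 0.513

p₁ = P(outcome | exposed) = 360/529 = 0.68053
p₀ = P(outcome | unexposed) = 101/294 = 0.34354
Under exogeneity and monotonicity, PS = (p₁ − p₀)/(1 − p₀).
PS = (0.68053 − 0.34354) / 0.65646 ≈ 0.5133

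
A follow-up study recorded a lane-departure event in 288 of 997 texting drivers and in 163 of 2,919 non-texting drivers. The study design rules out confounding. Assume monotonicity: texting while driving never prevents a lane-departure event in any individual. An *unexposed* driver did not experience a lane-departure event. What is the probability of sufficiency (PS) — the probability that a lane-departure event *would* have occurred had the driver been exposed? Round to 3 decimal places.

PS ≈ 0.247

p₁ = P(outcome | exposed) = 288/997 = 0.28887
p₀ = P(outcome | unexposed) = 163/2919 = 0.055841
Under exogeneity and monotonicity, PS = (p₁ − p₀) / (1 − p₀).
PS = (0.28887 − 0.055841) / (1 − 0.055841) = 0.23303 / 0.94416 ≈ 0.2468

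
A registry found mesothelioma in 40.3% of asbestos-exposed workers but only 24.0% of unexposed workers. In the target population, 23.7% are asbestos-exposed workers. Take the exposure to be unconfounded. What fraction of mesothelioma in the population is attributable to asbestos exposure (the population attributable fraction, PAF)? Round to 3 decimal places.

p₁ = 0.403, p₀ = 0.24.
Overall risk P(Y=1) = π·p₁ + (1−π)·p₀ = 0.237×0.403 + 0.763×0.24 = 0.27863.
Under exogeneity, PAF = [P(Y=1) − p₀] / P(Y=1).
PAF = (0.27863 − 0.24) / 0.27863 ≈ 0.1386

PAF ≈ 0.139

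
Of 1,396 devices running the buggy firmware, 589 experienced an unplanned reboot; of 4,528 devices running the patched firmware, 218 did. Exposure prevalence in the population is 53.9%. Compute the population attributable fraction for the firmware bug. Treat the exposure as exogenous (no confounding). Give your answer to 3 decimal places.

PAF ≈ 0.807

p₁ = P(outcome | exposed) = 589/1396 = 0.42192
p₀ = P(outcome | unexposed) = 218/4528 = 0.048145
Overall risk P(Y=1) = π·p₁ + (1−π)·p₀ = 0.539×0.42192 + 0.461×0.048145 = 0.24961.
Under exogeneity, PAF = [P(Y=1) − p₀] / P(Y=1).
PAF = (0.24961 − 0.048145) / 0.24961 ≈ 0.8071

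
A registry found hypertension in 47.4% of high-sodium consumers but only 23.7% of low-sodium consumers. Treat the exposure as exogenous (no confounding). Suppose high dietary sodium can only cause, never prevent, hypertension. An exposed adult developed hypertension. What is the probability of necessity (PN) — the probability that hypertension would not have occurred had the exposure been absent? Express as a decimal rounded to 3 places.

p₁ = 0.474, p₀ = 0.237.
Under exogeneity and monotonicity, PN = (p₁ − p₀) / p₁.
PN = (0.474 − 0.237) / 0.474 = 0.237 / 0.474 ≈ 0.5000

PN ≈ 0.500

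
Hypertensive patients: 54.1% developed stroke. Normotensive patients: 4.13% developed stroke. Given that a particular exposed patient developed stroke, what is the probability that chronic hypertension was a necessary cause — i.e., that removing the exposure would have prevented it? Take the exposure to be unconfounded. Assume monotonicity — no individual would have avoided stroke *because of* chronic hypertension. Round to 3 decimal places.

PN ≈ 0.924

p₁ = 0.541, p₀ = 0.0413.
Under exogeneity and monotonicity, PN = (p₁ − p₀) / p₁.
PN = (0.541 − 0.0413) / 0.541 = 0.4997 / 0.541 ≈ 0.9237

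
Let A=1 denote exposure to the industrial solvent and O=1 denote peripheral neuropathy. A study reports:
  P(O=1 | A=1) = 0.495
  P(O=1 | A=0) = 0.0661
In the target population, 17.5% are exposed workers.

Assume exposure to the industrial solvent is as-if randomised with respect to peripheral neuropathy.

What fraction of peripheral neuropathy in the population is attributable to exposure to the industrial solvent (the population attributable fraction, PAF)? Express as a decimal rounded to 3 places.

PAF ≈ 0.532

Let p₁ = 0.495, p₀ = 0.0661.
Overall risk P(Y=1) = π·p₁ + (1−π)·p₀ = 0.175×0.495 + 0.825×0.0661 = 0.14116.
Under exogeneity, PAF = [P(Y=1) − p₀] / P(Y=1).
PAF = (0.14116 − 0.0661) / 0.14116 ≈ 0.5317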